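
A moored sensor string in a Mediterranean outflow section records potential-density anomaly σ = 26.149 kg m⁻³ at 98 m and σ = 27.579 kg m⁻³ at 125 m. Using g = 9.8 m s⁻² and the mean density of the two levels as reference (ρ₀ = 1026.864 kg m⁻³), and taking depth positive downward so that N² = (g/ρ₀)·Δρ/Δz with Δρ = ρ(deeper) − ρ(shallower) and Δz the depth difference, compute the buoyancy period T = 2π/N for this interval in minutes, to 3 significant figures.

4.66 min

Δρ = 1027.579 − 1026.149 = 1.430 kg m⁻³ over Δz = 125 − 98 = 27 m.
N² = (9.8/1026.864) × (1.430/27) = 5.0546 × 10⁻⁴ s⁻².
N = √(5.0546 × 10⁻⁴) = 0.022482 rad s⁻¹, so T = 2π/N = 279.48 s = 4.6580 min ≈ 4.66 min.
A positive N² confirms static stability across the interval.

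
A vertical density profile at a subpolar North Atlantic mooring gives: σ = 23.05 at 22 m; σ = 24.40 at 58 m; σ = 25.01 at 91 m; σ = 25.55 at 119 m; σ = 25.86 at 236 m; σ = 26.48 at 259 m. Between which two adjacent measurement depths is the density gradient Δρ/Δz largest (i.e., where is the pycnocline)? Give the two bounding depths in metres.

22–58 m

Compute the density gradient over each adjacent pair:
  22–58 m: Δρ/Δz = 1.35/36 = 0.038 kg m⁻⁴
  58–91 m: Δρ/Δz = 0.61/33 = 0.018 kg m⁻⁴
  91–119 m: Δρ/Δz = 0.54/28 = 0.019 kg m⁻⁴
  119–236 m: Δρ/Δz = 0.31/117 = 2.6 × 10⁻³ kg m⁻⁴
  236–259 m: Δρ/Δz = 0.62/23 = 0.027 kg m⁻⁴
The largest gradient is in the 22–58 m interval — the pycnocline.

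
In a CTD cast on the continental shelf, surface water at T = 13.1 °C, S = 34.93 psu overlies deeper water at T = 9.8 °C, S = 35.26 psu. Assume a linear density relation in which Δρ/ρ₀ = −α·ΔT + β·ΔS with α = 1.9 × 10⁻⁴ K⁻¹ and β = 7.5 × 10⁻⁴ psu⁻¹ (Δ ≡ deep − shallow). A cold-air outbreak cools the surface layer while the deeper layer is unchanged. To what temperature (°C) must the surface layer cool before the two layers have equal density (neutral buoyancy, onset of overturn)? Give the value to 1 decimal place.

8.5 °C

Neutral buoyancy requires Δρ = 0, i.e. −α(T_deep − T_surf′) + β(S_deep − S_surf) = 0.
T_surf′ = T_deep − (β/α)·ΔS = 9.8 − (7.5 × 10⁻⁴/1.9 × 10⁻⁴)·(+0.33) = 8.497 °C.
Cooling required: 13.1 − (8.497) = 4.603 °C.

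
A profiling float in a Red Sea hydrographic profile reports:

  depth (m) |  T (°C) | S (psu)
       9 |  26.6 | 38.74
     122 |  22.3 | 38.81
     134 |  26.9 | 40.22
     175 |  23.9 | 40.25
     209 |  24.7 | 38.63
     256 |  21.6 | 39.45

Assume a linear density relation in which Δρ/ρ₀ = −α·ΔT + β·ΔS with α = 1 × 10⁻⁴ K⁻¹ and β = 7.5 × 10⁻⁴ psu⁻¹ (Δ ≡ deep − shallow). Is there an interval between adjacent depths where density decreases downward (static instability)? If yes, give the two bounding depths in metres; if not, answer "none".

Evaluate Δρ/ρ₀ = −αΔT + βΔS across each adjacent pair:
  9–122 m: −αΔT+βΔS = −(1 × 10⁻⁴)(-4.3)+(7.5 × 10⁻⁴)(+0.07) = 4.8 × 10⁻⁴ → stable
  122–134 m: −αΔT+βΔS = −(1 × 10⁻⁴)(+4.6)+(7.5 × 10⁻⁴)(+1.41) = 6.0 × 10⁻⁴ → stable
  134–175 m: −αΔT+βΔS = −(1 × 10⁻⁴)(-3.0)+(7.5 × 10⁻⁴)(+0.03) = 3.2 × 10⁻⁴ → stable
  175–209 m: −αΔT+βΔS = −(1 × 10⁻⁴)(+0.8)+(7.5 × 10⁻⁴)(-1.62) = -1.3 × 10⁻³ → UNSTABLE
  209–256 m: −αΔT+βΔS = −(1 × 10⁻⁴)(-3.1)+(7.5 × 10⁻⁴)(+0.82) = 9.3 × 10⁻⁴ → stable
The 175–209 m interval has Δρ < 0: lighter water underlies denser water.

175–209 m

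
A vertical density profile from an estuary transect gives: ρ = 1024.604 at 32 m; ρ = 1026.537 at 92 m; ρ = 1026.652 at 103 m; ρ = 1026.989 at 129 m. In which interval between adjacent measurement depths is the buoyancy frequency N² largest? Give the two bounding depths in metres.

32–92 m

Compute the density gradient over each adjacent pair:
  32–92 m: Δρ/Δz = 1.933/60 = 0.032 kg m⁻⁴
  92–103 m: Δρ/Δz = 0.115/11 = 0.010 kg m⁻⁴
  103–129 m: Δρ/Δz = 0.337/26 = 0.013 kg m⁻⁴
The largest gradient is in the 32–92 m interval — the pycnocline.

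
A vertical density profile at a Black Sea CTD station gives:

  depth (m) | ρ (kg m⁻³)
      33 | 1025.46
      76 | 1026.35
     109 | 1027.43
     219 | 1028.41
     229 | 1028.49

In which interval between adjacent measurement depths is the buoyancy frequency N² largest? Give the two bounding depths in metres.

Compute the density gradient over each adjacent pair:
  33–76 m: Δρ/Δz = 0.89/43 = 0.021 kg m⁻⁴
  76–109 m: Δρ/Δz = 1.08/33 = 0.033 kg m⁻⁴
  109–219 m: Δρ/Δz = 0.98/110 = 8.9 × 10⁻³ kg m⁻⁴
  219–229 m: Δρ/Δz = 0.08/10 = 8.0 × 10⁻³ kg m⁻⁴
The largest gradient is in the 76–109 m interval — the pycnocline.

76–109 m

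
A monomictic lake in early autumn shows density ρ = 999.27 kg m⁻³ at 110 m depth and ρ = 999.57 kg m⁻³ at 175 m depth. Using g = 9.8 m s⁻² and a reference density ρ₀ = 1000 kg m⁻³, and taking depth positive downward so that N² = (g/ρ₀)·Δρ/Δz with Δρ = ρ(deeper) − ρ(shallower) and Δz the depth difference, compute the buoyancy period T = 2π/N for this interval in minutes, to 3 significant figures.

15.6 min

Δρ = 999.57 − 999.27 = 0.30 kg m⁻³ over Δz = 175 − 110 = 65 m.
N² = (9.8/1000) × (0.30/65) = 4.5231 × 10⁻⁵ s⁻².
N = √(4.5231 × 10⁻⁵) = 6.7254 × 10⁻³ rad s⁻¹, so T = 2π/N = 934.25 s = 15.571 min ≈ 15.6 min.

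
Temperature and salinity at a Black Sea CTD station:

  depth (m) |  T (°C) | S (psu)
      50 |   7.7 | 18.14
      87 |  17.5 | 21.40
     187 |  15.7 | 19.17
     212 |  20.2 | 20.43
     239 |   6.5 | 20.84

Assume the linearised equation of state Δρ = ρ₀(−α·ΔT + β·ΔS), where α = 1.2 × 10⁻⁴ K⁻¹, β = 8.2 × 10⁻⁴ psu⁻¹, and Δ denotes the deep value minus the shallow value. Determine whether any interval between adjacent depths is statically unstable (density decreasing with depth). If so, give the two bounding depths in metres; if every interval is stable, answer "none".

Evaluate Δρ/ρ₀ = −αΔT + βΔS across each adjacent pair:
  50–87 m: −αΔT+βΔS = −(1.2 × 10⁻⁴)(+9.8)+(8.2 × 10⁻⁴)(+3.26) = 1.5 × 10⁻³ → stable
  87–187 m: −αΔT+βΔS = −(1.2 × 10⁻⁴)(-1.8)+(8.2 × 10⁻⁴)(-2.23) = -1.6 × 10⁻³ → UNSTABLE
  187–212 m: −αΔT+βΔS = −(1.2 × 10⁻⁴)(+4.5)+(8.2 × 10⁻⁴)(+1.26) = 4.9 × 10⁻⁴ → stable
  212–239 m: −αΔT+βΔS = −(1.2 × 10⁻⁴)(-13.7)+(8.2 × 10⁻⁴)(+0.41) = 2.0 × 10⁻³ → stable
The 87–187 m interval has Δρ < 0: lighter water underlies denser water.

87–187 m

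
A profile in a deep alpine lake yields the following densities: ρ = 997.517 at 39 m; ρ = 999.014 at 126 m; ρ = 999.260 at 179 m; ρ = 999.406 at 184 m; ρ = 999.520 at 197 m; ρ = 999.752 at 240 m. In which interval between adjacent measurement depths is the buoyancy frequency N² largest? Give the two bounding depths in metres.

Compute the density gradient over each adjacent pair:
  39–126 m: Δρ/Δz = 1.497/87 = 0.017 kg m⁻⁴
  126–179 m: Δρ/Δz = 0.246/53 = 4.6 × 10⁻³ kg m⁻⁴
  179–184 m: Δρ/Δz = 0.146/5 = 0.029 kg m⁻⁴
  184–197 m: Δρ/Δz = 0.114/13 = 8.8 × 10⁻³ kg m⁻⁴
  197–240 m: Δρ/Δz = 0.232/43 = 5.4 × 10⁻³ kg m⁻⁴
The largest gradient is in the 179–184 m interval — the pycnocline.

179–184 m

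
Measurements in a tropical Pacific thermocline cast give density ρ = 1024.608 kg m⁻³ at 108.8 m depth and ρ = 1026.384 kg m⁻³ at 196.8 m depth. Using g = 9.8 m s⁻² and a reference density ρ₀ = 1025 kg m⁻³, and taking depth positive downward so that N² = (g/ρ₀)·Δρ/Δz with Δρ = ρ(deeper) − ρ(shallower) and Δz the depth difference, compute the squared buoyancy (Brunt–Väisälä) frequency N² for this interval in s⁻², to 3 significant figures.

Δρ = 1026.384 − 1024.608 = 1.776 kg m⁻³ over Δz = 196.8 − 108.8 = 88 m.
N² = (9.8/1025) × (1.776/88) = 1.9296 × 10⁻⁴ s⁻² ≈ 1.93 × 10⁻⁴ s⁻².

1.93 × 10⁻⁴ s⁻²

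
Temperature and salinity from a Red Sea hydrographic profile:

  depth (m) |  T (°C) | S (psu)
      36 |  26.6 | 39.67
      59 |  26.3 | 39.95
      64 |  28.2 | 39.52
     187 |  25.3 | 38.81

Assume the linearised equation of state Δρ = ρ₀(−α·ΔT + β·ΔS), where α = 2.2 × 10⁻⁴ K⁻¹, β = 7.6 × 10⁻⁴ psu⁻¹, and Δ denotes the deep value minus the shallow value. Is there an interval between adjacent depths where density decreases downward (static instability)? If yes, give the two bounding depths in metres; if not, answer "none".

Evaluate Δρ/ρ₀ = −αΔT + βΔS across each adjacent pair:
  36–59 m: −αΔT+βΔS = −(2.2 × 10⁻⁴)(-0.3)+(7.6 × 10⁻⁴)(+0.28) = 2.8 × 10⁻⁴ → stable
  59–64 m: −αΔT+βΔS = −(2.2 × 10⁻⁴)(+1.9)+(7.6 × 10⁻⁴)(-0.43) = -7.4 × 10⁻⁴ → UNSTABLE
  64–187 m: −αΔT+βΔS = −(2.2 × 10⁻⁴)(-2.9)+(7.6 × 10⁻⁴)(-0.71) = 9.8 × 10⁻⁵ → stable
The 59–64 m interval has Δρ < 0: lighter water underlies denser water.

59–64 m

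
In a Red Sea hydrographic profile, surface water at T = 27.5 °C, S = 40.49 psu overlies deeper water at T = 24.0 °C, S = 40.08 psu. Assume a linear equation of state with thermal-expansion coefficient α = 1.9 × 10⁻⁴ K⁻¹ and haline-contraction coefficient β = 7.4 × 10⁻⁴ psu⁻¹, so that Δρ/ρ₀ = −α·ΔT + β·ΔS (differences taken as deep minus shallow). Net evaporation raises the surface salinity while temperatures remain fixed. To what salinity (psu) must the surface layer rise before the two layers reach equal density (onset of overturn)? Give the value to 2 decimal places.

Neutral buoyancy requires −α(T_deep − T_surf) + β(S_deep − S_surf′) = 0.
S_surf′ = S_deep − (α/β)·ΔT = 40.08 − (1.9 × 10⁻⁴/7.4 × 10⁻⁴)·(-3.5) = 40.9786 psu.
Increase required: 40.9786 − 40.49 = 0.4886 psu.

40.98 psu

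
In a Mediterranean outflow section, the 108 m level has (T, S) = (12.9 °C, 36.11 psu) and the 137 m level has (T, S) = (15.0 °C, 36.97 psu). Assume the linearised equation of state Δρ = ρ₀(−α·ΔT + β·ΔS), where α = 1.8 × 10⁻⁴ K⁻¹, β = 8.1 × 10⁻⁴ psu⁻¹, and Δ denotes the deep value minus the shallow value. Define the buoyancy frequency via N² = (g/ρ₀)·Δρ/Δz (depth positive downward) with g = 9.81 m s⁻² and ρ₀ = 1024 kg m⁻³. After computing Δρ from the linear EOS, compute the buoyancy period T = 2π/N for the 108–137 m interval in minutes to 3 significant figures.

ΔT = +2.1 K, ΔS = +0.86 psu (deep − shallow).
Δρ/ρ₀ = −αΔT + βΔS = -3.78 × 10⁻⁴ + 6.966 × 10⁻⁴ = 3.186 × 10⁻⁴, so Δρ ≈ 0.3262 kg m⁻³.
N² = (g/ρ₀)·Δρ/Δz = g·(Δρ/ρ₀)/Δz = 9.81 × 3.186 × 10⁻⁴ / 29 = 1.0777 × 10⁻⁴ s⁻².
N = √(1.0777 × 10⁻⁴) = 0.010381 rad s⁻¹ → T = 2π/N = 605.26 s = 10.088 min ≈ 10.1 min.

10.1 min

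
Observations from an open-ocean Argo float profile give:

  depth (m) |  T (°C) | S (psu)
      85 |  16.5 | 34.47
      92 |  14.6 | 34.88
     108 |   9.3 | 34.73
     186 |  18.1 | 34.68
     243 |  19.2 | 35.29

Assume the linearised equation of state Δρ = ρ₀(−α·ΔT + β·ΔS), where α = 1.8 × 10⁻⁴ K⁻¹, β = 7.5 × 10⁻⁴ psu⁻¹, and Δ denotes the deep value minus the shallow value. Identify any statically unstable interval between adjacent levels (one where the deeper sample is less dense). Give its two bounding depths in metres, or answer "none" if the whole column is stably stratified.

Evaluate Δρ/ρ₀ = −αΔT + βΔS across each adjacent pair:
  85–92 m: −αΔT+βΔS = −(1.8 × 10⁻⁴)(-1.9)+(7.5 × 10⁻⁴)(+0.41) = 6.5 × 10⁻⁴ → stable
  92–108 m: −αΔT+βΔS = −(1.8 × 10⁻⁴)(-5.3)+(7.5 × 10⁻⁴)(-0.15) = 8.4 × 10⁻⁴ → stable
  108–186 m: −αΔT+βΔS = −(1.8 × 10⁻⁴)(+8.8)+(7.5 × 10⁻⁴)(-0.05) = -1.6 × 10⁻³ → UNSTABLE
  186–243 m: −αΔT+βΔS = −(1.8 × 10⁻⁴)(+1.1)+(7.5 × 10⁻⁴)(+0.61) = 2.6 × 10⁻⁴ → stable
The 108–186 m interval has Δρ < 0: lighter water underlies denser water.

108–186 m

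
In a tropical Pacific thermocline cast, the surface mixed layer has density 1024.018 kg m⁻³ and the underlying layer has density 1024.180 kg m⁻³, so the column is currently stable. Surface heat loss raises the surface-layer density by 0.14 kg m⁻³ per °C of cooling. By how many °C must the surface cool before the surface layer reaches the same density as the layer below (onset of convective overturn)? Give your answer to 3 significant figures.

Density deficit of the surface layer: 1024.180 − 1024.018 = 0.162 kg m⁻³.
Required change = 0.162 / 0.14 = 1.16 °C.

1.16 °C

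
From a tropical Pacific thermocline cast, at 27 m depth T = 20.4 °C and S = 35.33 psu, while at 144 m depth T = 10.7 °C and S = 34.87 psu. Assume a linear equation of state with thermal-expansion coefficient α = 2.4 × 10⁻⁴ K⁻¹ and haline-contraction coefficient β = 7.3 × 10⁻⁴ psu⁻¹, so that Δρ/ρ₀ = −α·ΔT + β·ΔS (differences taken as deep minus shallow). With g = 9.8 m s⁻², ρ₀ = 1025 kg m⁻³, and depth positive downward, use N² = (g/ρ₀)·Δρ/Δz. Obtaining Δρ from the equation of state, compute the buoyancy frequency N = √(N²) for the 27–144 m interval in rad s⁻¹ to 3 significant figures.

ΔT = -9.7 K, ΔS = -0.46 psu (deep − shallow).
Δρ/ρ₀ = −αΔT + βΔS = 2.328 × 10⁻³ − 3.358 × 10⁻⁴ = 1.9922 × 10⁻³, so Δρ ≈ 2.042 kg m⁻³.
N² = (g/ρ₀)·Δρ/Δz = g·(Δρ/ρ₀)/Δz = 9.8 × 1.9922 × 10⁻³ / 117 = 1.6687 × 10⁻⁴ s⁻².
N = √(1.6687 × 10⁻⁴) = 0.012918 rad s⁻¹ ≈ 0.0129 rad s⁻¹.

0.0129 rad s⁻¹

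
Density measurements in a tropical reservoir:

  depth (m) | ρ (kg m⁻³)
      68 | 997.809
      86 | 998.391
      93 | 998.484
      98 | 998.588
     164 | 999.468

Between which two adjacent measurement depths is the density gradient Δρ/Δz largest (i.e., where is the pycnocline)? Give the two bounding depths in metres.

Compute the density gradient over each adjacent pair:
  68–86 m: Δρ/Δz = 0.582/18 = 0.032 kg m⁻⁴
  86–93 m: Δρ/Δz = 0.093/7 = 0.013 kg m⁻⁴
  93–98 m: Δρ/Δz = 0.104/5 = 0.021 kg m⁻⁴
  98–164 m: Δρ/Δz = 0.880/66 = 0.013 kg m⁻⁴
The largest gradient is in the 68–86 m interval — the pycnocline.

68–86 m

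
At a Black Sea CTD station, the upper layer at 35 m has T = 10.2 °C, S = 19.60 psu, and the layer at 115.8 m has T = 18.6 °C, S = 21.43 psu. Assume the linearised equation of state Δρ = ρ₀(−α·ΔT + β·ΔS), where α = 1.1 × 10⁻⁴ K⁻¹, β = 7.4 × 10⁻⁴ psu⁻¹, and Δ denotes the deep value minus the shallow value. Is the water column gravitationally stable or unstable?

ΔT = 18.6 − 10.2 = +8.4 K and ΔS = 21.43 − 19.60 = +1.83 psu (deep − shallow).
−αΔT = -9.24 × 10⁻⁴; βΔS = 1.3542 × 10⁻³; sum Δρ/ρ₀ = 4.302 × 10⁻⁴.
Δρ/ρ₀ > 0, so Δρ > 0: deeper water is denser → statically stable.

stable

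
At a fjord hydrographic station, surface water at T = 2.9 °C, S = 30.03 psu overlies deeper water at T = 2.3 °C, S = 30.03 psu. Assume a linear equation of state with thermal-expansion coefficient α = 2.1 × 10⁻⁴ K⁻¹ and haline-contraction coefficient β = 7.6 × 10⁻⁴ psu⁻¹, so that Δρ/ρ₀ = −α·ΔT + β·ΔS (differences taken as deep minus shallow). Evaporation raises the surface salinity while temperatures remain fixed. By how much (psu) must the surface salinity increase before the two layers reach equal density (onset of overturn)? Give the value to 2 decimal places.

Neutral buoyancy requires −α(T_deep − T_surf) + β(S_deep − S_surf′) = 0.
S_surf′ = S_deep − (α/β)·ΔT = 30.03 − (2.1 × 10⁻⁴/7.6 × 10⁻⁴)·(-0.6) = 30.1958 psu.
Increase required: 30.1958 − 30.03 = 0.1658 psu.

0.17 psu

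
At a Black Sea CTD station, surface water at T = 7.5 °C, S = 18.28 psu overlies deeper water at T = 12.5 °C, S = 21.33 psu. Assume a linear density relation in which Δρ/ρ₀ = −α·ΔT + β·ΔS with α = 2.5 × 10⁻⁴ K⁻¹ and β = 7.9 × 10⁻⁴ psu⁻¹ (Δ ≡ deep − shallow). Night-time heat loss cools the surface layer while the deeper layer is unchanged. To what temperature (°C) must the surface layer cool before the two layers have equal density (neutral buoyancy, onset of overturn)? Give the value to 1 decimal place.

Neutral buoyancy requires Δρ = 0, i.e. −α(T_deep − T_surf′) + β(S_deep − S_surf) = 0.
T_surf′ = T_deep − (β/α)·ΔS = 12.5 − (7.9 × 10⁻⁴/2.5 × 10⁻⁴)·(+3.05) = 2.862 °C.
Cooling required: 7.5 − (2.862) = 4.638 °C.

2.9 °C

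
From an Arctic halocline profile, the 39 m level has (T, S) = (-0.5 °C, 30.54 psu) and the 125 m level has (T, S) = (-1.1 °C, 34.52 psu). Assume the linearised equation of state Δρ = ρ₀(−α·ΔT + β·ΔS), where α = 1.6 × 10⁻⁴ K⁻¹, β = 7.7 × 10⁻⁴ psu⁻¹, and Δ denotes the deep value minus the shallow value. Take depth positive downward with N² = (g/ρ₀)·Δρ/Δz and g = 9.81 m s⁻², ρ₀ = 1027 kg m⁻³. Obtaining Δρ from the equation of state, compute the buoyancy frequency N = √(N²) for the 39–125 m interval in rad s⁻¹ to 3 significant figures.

ΔT = -0.6 K, ΔS = +3.98 psu (deep − shallow).
Δρ/ρ₀ = −αΔT + βΔS = 9.60 × 10⁻⁵ + 3.0646 × 10⁻³ = 3.1606 × 10⁻³, so Δρ ≈ 3.246 kg m⁻³.
N² = (g/ρ₀)·Δρ/Δz = g·(Δρ/ρ₀)/Δz = 9.81 × 3.1606 × 10⁻³ / 86 = 3.6053 × 10⁻⁴ s⁻².
N = √(3.6053 × 10⁻⁴) = 0.018988 rad s⁻¹ ≈ 0.0190 rad s⁻¹.

0.0190 rad s⁻¹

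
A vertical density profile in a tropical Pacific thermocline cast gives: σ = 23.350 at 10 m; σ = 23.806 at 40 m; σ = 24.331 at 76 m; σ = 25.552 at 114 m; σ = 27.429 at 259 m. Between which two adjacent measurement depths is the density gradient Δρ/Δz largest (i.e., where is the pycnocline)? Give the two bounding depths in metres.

Compute the density gradient over each adjacent pair:
  10–40 m: Δρ/Δz = 0.456/30 = 0.015 kg m⁻⁴
  40–76 m: Δρ/Δz = 0.525/36 = 0.015 kg m⁻⁴
  76–114 m: Δρ/Δz = 1.221/38 = 0.032 kg m⁻⁴
  114–259 m: Δρ/Δz = 1.877/145 = 0.013 kg m⁻⁴
The largest gradient is in the 76–114 m interval — the pycnocline.

76–114 m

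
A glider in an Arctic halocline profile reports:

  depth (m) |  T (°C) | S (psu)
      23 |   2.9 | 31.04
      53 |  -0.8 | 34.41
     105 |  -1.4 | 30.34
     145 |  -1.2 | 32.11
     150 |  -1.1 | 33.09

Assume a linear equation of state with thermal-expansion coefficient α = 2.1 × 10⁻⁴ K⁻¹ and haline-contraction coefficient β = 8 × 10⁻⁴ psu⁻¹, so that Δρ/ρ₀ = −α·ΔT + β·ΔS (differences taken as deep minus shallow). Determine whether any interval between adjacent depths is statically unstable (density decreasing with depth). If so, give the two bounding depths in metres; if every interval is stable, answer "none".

Evaluate Δρ/ρ₀ = −αΔT + βΔS across each adjacent pair:
  23–53 m: −αΔT+βΔS = −(2.1 × 10⁻⁴)(-3.7)+(8 × 10⁻⁴)(+3.37) = 3.5 × 10⁻³ → stable
  53–105 m: −αΔT+βΔS = −(2.1 × 10⁻⁴)(-0.6)+(8 × 10⁻⁴)(-4.07) = -3.1 × 10⁻³ → UNSTABLE
  105–145 m: −αΔT+βΔS = −(2.1 × 10⁻⁴)(+0.2)+(8 × 10⁻⁴)(+1.77) = 1.4 × 10⁻³ → stable
  145–150 m: −αΔT+βΔS = −(2.1 × 10⁻⁴)(+0.1)+(8 × 10⁻⁴)(+0.98) = 7.6 × 10⁻⁴ → stable
The 53–105 m interval has Δρ < 0: lighter water underlies denser water.

53–105 m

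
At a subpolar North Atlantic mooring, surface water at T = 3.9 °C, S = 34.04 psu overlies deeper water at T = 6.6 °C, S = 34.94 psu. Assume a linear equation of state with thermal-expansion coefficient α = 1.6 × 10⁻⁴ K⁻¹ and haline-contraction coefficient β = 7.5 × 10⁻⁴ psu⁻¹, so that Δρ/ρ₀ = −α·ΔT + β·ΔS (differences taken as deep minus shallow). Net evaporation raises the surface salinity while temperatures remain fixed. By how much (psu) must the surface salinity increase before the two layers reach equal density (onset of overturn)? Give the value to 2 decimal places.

0.32 psu

Neutral buoyancy requires −α(T_deep − T_surf) + β(S_deep − S_surf′) = 0.
S_surf′ = S_deep − (α/β)·ΔT = 34.94 − (1.6 × 10⁻⁴/7.5 × 10⁻⁴)·(+2.7) = 34.3640 psu.
Increase required: 34.3640 − 34.04 = 0.3240 psu.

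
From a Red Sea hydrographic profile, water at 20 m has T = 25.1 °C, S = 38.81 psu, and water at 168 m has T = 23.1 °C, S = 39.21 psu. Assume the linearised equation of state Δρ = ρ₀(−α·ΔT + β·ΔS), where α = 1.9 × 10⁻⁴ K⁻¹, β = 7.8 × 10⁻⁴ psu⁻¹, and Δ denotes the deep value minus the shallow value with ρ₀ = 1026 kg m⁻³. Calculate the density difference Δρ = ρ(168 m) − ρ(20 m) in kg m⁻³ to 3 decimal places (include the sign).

ΔT = -2.0 K, ΔS = +0.40 psu (deep − shallow).
Δρ/ρ₀ = −(1.9 × 10⁻⁴)(-2.0) + (7.8 × 10⁻⁴)(+0.40) = 6.92 × 10⁻⁴.
Δρ = 1026 × (6.92 × 10⁻⁴) = +0.710 kg m⁻³.
Positive Δρ: denser below, stable.

+0.710 kg m⁻³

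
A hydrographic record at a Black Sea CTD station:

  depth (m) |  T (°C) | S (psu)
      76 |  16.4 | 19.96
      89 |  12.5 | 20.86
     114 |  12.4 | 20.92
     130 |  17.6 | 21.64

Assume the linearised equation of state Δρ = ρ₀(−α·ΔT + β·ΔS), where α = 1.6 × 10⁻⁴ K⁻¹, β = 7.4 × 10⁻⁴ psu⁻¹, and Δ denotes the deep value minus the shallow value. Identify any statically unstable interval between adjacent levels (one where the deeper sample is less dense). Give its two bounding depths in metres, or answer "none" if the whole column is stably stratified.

Evaluate Δρ/ρ₀ = −αΔT + βΔS across each adjacent pair:
  76–89 m: −αΔT+βΔS = −(1.6 × 10⁻⁴)(-3.9)+(7.4 × 10⁻⁴)(+0.90) = 1.3 × 10⁻³ → stable
  89–114 m: −αΔT+βΔS = −(1.6 × 10⁻⁴)(-0.1)+(7.4 × 10⁻⁴)(+0.06) = 6.0 × 10⁻⁵ → stable
  114–130 m: −αΔT+βΔS = −(1.6 × 10⁻⁴)(+5.2)+(7.4 × 10⁻⁴)(+0.72) = -3.0 × 10⁻⁴ → UNSTABLE
The 114–130 m interval has Δρ < 0: lighter water underlies denser water.

114–130 m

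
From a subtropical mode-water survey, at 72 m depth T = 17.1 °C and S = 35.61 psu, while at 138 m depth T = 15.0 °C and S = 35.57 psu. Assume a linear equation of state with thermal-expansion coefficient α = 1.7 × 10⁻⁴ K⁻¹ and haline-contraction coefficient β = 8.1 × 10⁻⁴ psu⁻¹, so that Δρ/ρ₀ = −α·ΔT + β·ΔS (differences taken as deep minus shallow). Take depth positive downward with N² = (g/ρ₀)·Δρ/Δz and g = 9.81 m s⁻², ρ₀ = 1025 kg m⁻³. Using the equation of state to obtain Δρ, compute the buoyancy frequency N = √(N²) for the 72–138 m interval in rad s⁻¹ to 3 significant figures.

ΔT = -2.1 K, ΔS = -0.04 psu (deep − shallow).
Δρ/ρ₀ = −αΔT + βΔS = 3.57 × 10⁻⁴ − 3.24 × 10⁻⁵ = 3.246 × 10⁻⁴, so Δρ ≈ 0.3327 kg m⁻³.
N² = (g/ρ₀)·Δρ/Δz = g·(Δρ/ρ₀)/Δz = 9.81 × 3.246 × 10⁻⁴ / 66 = 4.8247 × 10⁻⁵ s⁻².
N = √(4.8247 × 10⁻⁵) = 6.9460 × 10⁻³ rad s⁻¹ ≈ 6.95 × 10⁻³ rad s⁻¹.

6.95 × 10⁻³ rad s⁻¹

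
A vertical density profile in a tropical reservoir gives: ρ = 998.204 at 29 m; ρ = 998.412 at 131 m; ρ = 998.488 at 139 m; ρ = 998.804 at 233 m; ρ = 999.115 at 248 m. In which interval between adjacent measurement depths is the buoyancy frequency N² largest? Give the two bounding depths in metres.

233–248 m

Compute the density gradient over each adjacent pair:
  29–131 m: Δρ/Δz = 0.208/102 = 2.0 × 10⁻³ kg m⁻⁴
  131–139 m: Δρ/Δz = 0.076/8 = 9.5 × 10⁻³ kg m⁻⁴
  139–233 m: Δρ/Δz = 0.316/94 = 3.4 × 10⁻³ kg m⁻⁴
  233–248 m: Δρ/Δz = 0.311/15 = 0.021 kg m⁻⁴
The largest gradient is in the 233–248 m interval — the pycnocline.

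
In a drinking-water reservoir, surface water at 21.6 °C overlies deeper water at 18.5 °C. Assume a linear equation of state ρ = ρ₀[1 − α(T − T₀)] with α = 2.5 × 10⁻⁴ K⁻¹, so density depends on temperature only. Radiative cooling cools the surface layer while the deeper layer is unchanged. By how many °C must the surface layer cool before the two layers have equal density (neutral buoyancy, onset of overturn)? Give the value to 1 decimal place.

3.1 °C

With temperature the only control, equal density requires T_surf′ = T_deep.
T_surf′ = 18.5 °C.
Cooling required: 21.6 − 18.5 = 3.1 °C.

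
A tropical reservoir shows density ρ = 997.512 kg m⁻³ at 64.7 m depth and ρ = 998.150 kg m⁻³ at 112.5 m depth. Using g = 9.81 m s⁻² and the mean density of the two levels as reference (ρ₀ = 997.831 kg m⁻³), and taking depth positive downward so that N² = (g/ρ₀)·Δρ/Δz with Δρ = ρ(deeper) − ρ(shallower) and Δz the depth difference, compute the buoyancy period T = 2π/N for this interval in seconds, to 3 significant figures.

Δρ = 998.150 − 997.512 = 0.638 kg m⁻³ over Δz = 112.5 − 64.7 = 47.8 m.
N² = (9.81/997.831) × (0.638/47.8) = 1.3122 × 10⁻⁴ s⁻².
N = √(1.3122 × 10⁻⁴) = 0.011455 rad s⁻¹, so T = 2π/N = 548.51 s ≈ 549 s.

549 s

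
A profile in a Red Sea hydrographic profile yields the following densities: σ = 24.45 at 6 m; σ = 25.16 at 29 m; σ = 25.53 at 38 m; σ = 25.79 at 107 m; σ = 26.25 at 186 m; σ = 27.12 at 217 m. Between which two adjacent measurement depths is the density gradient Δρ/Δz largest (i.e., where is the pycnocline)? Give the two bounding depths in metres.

29–38 m

Compute the density gradient over each adjacent pair:
  6–29 m: Δρ/Δz = 0.71/23 = 0.031 kg m⁻⁴
  29–38 m: Δρ/Δz = 0.37/9 = 0.041 kg m⁻⁴
  38–107 m: Δρ/Δz = 0.26/69 = 3.8 × 10⁻³ kg m⁻⁴
  107–186 m: Δρ/Δz = 0.46/79 = 5.8 × 10⁻³ kg m⁻⁴
  186–217 m: Δρ/Δz = 0.87/31 = 0.028 kg m⁻⁴
The largest gradient is in the 29–38 m interval — the pycnocline.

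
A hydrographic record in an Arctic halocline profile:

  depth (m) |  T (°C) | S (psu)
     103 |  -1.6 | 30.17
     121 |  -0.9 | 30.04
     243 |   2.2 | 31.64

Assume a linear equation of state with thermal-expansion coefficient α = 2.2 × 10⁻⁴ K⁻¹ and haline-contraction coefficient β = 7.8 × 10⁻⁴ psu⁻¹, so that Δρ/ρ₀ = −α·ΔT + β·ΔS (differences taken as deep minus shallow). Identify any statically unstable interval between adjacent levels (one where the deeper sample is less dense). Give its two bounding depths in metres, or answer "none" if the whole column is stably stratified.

Evaluate Δρ/ρ₀ = −αΔT + βΔS across each adjacent pair:
  103–121 m: −αΔT+βΔS = −(2.2 × 10⁻⁴)(+0.7)+(7.8 × 10⁻⁴)(-0.13) = -2.6 × 10⁻⁴ → UNSTABLE
  121–243 m: −αΔT+βΔS = −(2.2 × 10⁻⁴)(+3.1)+(7.8 × 10⁻⁴)(+1.60) = 5.7 × 10⁻⁴ → stable
The 103–121 m interval has Δρ < 0: lighter water underlies denser water.

103–121 m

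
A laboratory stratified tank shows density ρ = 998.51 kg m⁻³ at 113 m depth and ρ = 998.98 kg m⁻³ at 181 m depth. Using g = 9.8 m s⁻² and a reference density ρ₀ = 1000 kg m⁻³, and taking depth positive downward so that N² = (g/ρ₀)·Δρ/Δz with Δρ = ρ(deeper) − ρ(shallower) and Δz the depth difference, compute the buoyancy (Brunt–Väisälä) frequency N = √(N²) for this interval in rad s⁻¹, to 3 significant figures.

Δρ = 998.98 − 998.51 = 0.47 kg m⁻³ over Δz = 181 − 113 = 68 m.
N² = (9.8/1000) × (0.47/68) = 6.7735 × 10⁻⁵ s⁻².
N = √(6.7735 × 10⁻⁵) = 8.2301 × 10⁻³ rad s⁻¹ ≈ 8.23 × 10⁻³ rad s⁻¹.

8.23 × 10⁻³ rad s⁻¹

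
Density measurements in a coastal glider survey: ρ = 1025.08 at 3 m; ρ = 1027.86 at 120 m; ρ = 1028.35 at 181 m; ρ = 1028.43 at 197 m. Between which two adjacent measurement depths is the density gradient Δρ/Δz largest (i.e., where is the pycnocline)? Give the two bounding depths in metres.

Compute the density gradient over each adjacent pair:
  3–120 m: Δρ/Δz = 2.78/117 = 0.024 kg m⁻⁴
  120–181 m: Δρ/Δz = 0.49/61 = 8.0 × 10⁻³ kg m⁻⁴
  181–197 m: Δρ/Δz = 0.08/16 = 5.0 × 10⁻³ kg m⁻⁴
The largest gradient is in the 3–120 m interval — the pycnocline.

3–120 m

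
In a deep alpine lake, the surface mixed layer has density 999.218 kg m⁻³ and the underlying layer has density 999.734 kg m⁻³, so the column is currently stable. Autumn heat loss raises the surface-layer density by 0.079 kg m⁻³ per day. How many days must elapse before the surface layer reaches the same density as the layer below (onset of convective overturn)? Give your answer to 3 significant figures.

Density deficit of the surface layer: 999.734 − 999.218 = 0.516 kg m⁻³.
Required change = 0.516 / 0.079 = 6.53 days.

6.53 days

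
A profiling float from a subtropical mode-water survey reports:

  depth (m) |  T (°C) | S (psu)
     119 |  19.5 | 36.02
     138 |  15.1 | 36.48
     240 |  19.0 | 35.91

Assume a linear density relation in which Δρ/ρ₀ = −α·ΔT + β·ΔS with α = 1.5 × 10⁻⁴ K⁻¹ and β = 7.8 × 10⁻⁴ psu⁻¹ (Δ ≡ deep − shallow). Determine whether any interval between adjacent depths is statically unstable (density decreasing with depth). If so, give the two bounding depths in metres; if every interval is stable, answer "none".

138–240 m

Evaluate Δρ/ρ₀ = −αΔT + βΔS across each adjacent pair:
  119–138 m: −αΔT+βΔS = −(1.5 × 10⁻⁴)(-4.4)+(7.8 × 10⁻⁴)(+0.46) = 1.0 × 10⁻³ → stable
  138–240 m: −αΔT+βΔS = −(1.5 × 10⁻⁴)(+3.9)+(7.8 × 10⁻⁴)(-0.57) = -1.0 × 10⁻³ → UNSTABLE
The 138–240 m interval has Δρ < 0: lighter water underlies denser water.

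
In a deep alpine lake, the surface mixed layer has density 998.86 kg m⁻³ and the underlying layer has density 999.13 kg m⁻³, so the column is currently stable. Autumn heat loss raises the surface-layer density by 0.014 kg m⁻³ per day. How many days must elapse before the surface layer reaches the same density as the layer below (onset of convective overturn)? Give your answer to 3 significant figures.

19.3 days

Density deficit of the surface layer: 999.13 − 998.86 = 0.27 kg m⁻³.
Required change = 0.27 / 0.014 = 19.3 days.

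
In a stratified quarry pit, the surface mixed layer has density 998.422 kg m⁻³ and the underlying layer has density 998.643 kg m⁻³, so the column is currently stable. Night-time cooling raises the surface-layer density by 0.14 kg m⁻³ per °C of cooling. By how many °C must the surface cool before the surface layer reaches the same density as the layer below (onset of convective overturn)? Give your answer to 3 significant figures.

Density deficit of the surface layer: 998.643 − 998.422 = 0.221 kg m⁻³.
Required change = 0.221 / 0.14 = 1.58 °C.

1.58 °C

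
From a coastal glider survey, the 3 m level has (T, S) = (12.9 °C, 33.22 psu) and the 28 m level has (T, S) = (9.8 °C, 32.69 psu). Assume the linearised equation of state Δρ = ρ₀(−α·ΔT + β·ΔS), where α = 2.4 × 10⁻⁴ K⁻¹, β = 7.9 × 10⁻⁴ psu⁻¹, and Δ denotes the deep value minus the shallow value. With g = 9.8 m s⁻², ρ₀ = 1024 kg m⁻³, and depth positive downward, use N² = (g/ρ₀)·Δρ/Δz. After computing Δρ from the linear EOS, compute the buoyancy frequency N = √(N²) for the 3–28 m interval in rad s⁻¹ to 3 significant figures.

0.0113 rad s⁻¹

ΔT = -3.1 K, ΔS = -0.53 psu (deep − shallow).
Δρ/ρ₀ = −αΔT + βΔS = 7.44 × 10⁻⁴ − 4.187 × 10⁻⁴ = 3.253 × 10⁻⁴, so Δρ ≈ 0.3331 kg m⁻³.
N² = (g/ρ₀)·Δρ/Δz = g·(Δρ/ρ₀)/Δz = 9.8 × 3.253 × 10⁻⁴ / 25 = 1.2752 × 10⁻⁴ s⁻².
N = √(1.2752 × 10⁻⁴) = 0.011292 rad s⁻¹ ≈ 0.0113 rad s⁻¹.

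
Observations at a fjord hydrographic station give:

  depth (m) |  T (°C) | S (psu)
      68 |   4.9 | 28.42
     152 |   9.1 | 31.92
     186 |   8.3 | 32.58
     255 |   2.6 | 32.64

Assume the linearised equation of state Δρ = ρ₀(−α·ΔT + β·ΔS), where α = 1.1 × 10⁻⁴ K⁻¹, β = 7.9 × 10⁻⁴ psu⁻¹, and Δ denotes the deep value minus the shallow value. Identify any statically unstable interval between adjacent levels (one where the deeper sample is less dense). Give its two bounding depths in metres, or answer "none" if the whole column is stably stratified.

none

Evaluate Δρ/ρ₀ = −αΔT + βΔS across each adjacent pair:
  68–152 m: −αΔT+βΔS = −(1.1 × 10⁻⁴)(+4.2)+(7.9 × 10⁻⁴)(+3.50) = 2.3 × 10⁻³ → stable
  152–186 m: −αΔT+βΔS = −(1.1 × 10⁻⁴)(-0.8)+(7.9 × 10⁻⁴)(+0.66) = 6.1 × 10⁻⁴ → stable
  186–255 m: −αΔT+βΔS = −(1.1 × 10⁻⁴)(-5.7)+(7.9 × 10⁻⁴)(+0.06) = 6.7 × 10⁻⁴ → stable
Every interval has Δρ > 0: the column is stably stratified throughout.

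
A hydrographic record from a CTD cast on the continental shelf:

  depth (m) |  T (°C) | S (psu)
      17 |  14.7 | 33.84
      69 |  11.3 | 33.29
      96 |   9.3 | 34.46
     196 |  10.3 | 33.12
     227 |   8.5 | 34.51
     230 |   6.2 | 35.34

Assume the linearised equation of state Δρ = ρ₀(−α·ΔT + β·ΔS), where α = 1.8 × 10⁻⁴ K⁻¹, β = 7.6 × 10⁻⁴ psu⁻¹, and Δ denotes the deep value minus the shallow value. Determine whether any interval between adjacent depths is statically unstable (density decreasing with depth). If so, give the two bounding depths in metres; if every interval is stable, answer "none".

Evaluate Δρ/ρ₀ = −αΔT + βΔS across each adjacent pair:
  17–69 m: −αΔT+βΔS = −(1.8 × 10⁻⁴)(-3.4)+(7.6 × 10⁻⁴)(-0.55) = 1.9 × 10⁻⁴ → stable
  69–96 m: −αΔT+βΔS = −(1.8 × 10⁻⁴)(-2.0)+(7.6 × 10⁻⁴)(+1.17) = 1.2 × 10⁻³ → stable
  96–196 m: −αΔT+βΔS = −(1.8 × 10⁻⁴)(+1.0)+(7.6 × 10⁻⁴)(-1.34) = -1.2 × 10⁻³ → UNSTABLE
  196–227 m: −αΔT+βΔS = −(1.8 × 10⁻⁴)(-1.8)+(7.6 × 10⁻⁴)(+1.39) = 1.4 × 10⁻³ → stable
  227–230 m: −αΔT+βΔS = −(1.8 × 10⁻⁴)(-2.3)+(7.6 × 10⁻⁴)(+0.83) = 1.0 × 10⁻³ → stable
The 96–196 m interval has Δρ < 0: lighter water underlies denser water.

96–196 m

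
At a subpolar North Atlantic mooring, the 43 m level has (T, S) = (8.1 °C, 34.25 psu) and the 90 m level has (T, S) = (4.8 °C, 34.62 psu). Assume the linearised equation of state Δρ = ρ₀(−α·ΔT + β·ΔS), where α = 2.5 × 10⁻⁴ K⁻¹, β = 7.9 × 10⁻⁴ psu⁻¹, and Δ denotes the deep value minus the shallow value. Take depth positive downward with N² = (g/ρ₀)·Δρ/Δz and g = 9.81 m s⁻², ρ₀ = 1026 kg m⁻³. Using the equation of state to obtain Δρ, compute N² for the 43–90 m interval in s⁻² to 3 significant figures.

ΔT = -3.3 K, ΔS = +0.37 psu (deep − shallow).
Δρ/ρ₀ = −αΔT + βΔS = 8.25 × 10⁻⁴ + 2.923 × 10⁻⁴ = 1.1173 × 10⁻³, so Δρ ≈ 1.146 kg m⁻³.
N² = (g/ρ₀)·Δρ/Δz = g·(Δρ/ρ₀)/Δz = 9.81 × 1.1173 × 10⁻³ / 47 = 2.3321 × 10⁻⁴ s⁻² ≈ 2.33 × 10⁻⁴ s⁻².

2.33 × 10⁻⁴ s⁻²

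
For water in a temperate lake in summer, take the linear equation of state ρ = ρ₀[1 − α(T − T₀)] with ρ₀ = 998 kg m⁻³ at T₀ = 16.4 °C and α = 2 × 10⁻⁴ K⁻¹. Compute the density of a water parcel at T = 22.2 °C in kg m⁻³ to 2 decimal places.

996.84 kg m⁻³

T − T₀ = +5.8 K.
Bracket = 1 − α·(+5.8) = 1 + (-1.16 × 10⁻³) = 0.9988400.
ρ = 998 × 0.9988400 = 996.84 kg m⁻³.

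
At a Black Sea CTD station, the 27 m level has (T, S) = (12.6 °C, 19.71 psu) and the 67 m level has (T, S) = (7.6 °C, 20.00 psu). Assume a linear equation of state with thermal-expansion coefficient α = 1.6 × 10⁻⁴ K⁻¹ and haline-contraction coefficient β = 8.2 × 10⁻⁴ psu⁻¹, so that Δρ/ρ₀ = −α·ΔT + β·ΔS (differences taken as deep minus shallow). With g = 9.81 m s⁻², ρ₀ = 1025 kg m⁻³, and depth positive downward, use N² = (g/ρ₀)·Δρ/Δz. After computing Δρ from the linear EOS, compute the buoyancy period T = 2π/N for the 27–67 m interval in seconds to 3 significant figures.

ΔT = -5.0 K, ΔS = +0.29 psu (deep − shallow).
Δρ/ρ₀ = −αΔT + βΔS = 8.00 × 10⁻⁴ + 2.378 × 10⁻⁴ = 1.0378 × 10⁻³, so Δρ ≈ 1.064 kg m⁻³.
N² = (g/ρ₀)·Δρ/Δz = g·(Δρ/ρ₀)/Δz = 9.81 × 1.0378 × 10⁻³ / 40 = 2.5452 × 10⁻⁴ s⁻².
N = √(2.5452 × 10⁻⁴) = 0.015954 rad s⁻¹ → T = 2π/N = 393.83 s ≈ 394 s.

394 s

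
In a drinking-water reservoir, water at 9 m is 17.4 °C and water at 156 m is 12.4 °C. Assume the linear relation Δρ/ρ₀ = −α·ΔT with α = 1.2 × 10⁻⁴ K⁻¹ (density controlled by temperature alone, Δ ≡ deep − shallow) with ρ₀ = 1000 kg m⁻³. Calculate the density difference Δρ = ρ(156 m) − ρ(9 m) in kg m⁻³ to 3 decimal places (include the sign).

ΔT = -5.0 K, Δρ/ρ₀ = −αΔT = 6.00 × 10⁻⁴.
Δρ = 1000 × (6.00 × 10⁻⁴) = +0.600 kg m⁻³.
Positive Δρ: denser below, stable.

+0.600 kg m⁻³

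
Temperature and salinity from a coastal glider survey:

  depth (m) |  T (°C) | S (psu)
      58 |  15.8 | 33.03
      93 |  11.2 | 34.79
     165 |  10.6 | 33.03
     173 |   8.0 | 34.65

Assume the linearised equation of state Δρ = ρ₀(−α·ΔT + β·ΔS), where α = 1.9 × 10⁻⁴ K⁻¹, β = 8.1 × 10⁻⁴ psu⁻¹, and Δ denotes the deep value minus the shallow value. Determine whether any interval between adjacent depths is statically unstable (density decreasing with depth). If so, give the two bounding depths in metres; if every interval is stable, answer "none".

93–165 m

Evaluate Δρ/ρ₀ = −αΔT + βΔS across each adjacent pair:
  58–93 m: −αΔT+βΔS = −(1.9 × 10⁻⁴)(-4.6)+(8.1 × 10⁻⁴)(+1.76) = 2.3 × 10⁻³ → stable
  93–165 m: −αΔT+βΔS = −(1.9 × 10⁻⁴)(-0.6)+(8.1 × 10⁻⁴)(-1.76) = -1.3 × 10⁻³ → UNSTABLE
  165–173 m: −αΔT+βΔS = −(1.9 × 10⁻⁴)(-2.6)+(8.1 × 10⁻⁴)(+1.62) = 1.8 × 10⁻³ → stable
The 93–165 m interval has Δρ < 0: lighter water underlies denser water.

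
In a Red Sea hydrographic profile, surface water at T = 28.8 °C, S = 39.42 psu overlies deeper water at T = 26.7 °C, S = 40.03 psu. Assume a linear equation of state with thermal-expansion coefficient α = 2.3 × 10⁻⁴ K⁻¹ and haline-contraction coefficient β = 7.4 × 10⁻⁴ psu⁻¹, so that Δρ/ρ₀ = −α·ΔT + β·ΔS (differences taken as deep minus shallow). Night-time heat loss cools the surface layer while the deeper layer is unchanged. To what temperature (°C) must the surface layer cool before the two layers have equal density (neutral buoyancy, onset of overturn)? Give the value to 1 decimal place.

24.7 °C

Neutral buoyancy requires Δρ = 0, i.e. −α(T_deep − T_surf′) + β(S_deep − S_surf) = 0.
T_surf′ = T_deep − (β/α)·ΔS = 26.7 − (7.4 × 10⁻⁴/2.3 × 10⁻⁴)·(+0.61) = 24.737 °C.
Cooling required: 28.8 − (24.737) = 4.063 °C.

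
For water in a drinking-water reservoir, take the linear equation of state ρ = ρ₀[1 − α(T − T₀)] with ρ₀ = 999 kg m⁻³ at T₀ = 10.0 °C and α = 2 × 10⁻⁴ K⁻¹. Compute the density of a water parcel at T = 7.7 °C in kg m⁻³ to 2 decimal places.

T − T₀ = -2.3 K.
Bracket = 1 − α·(-2.3) = 1 + (4.60 × 10⁻⁴) = 1.0004600.
ρ = 999 × 1.0004600 = 999.46 kg m⁻³.

999.46 kg m⁻³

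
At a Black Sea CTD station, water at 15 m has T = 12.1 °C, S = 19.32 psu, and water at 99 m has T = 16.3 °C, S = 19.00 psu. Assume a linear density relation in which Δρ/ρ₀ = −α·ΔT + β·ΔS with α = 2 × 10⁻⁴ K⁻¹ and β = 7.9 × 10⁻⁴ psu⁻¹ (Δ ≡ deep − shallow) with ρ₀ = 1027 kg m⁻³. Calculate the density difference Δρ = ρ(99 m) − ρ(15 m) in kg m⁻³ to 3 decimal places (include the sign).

ΔT = +4.2 K, ΔS = -0.32 psu (deep − shallow).
Δρ/ρ₀ = −(2 × 10⁻⁴)(+4.2) + (7.9 × 10⁻⁴)(-0.32) = -1.0928 × 10⁻³.
Δρ = 1027 × (-1.0928 × 10⁻³) = -1.122 kg m⁻³.
Negative Δρ: lighter below, statically unstable.

-1.122 kg m⁻³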